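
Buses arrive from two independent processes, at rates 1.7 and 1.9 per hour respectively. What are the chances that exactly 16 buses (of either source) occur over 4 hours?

0.0911

Independent Poisson processes superpose: combined rate λ = 1.7 + 1.9 = 3.6 per hour.
Over the interval, μ = 3.6 × 4 = 14.4 (4 hours).
P(N = 16) = e^(−14.4) · 14.4^16/16! ≈ 0.0911.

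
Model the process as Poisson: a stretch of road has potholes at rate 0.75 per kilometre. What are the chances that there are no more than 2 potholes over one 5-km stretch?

Over the interval, μ = 0.75 × 5 = 3.75 (a 5-km stretch = 5 kilometres).
P(N ≤ 2) = Σ_{j=0}^{2} e^(−μ) μ^j/j! ≈ 0.2771.

0.2771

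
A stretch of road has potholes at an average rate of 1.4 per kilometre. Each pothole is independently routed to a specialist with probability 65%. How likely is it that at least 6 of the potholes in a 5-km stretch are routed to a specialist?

Thinning: the potholes that are routed to a specialist themselves form a Poisson process with rate 0.65 × 1.4 = 0.91 per kilometre.
Over the interval, μ = 0.91 × 5 = 4.55 (a 5-km stretch = 5 kilometres).
P(N ≥ 6) = 1 − P(N ≤ 5) ≈ 0.3056.

0.3056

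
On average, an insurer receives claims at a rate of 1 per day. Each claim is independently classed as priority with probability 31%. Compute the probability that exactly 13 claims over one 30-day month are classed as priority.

0.0572

Thinning: the claims that are classed as priority themselves form a Poisson process with rate 0.31 × 1 = 0.31 per day.
Over the interval, μ = 0.31 × 30 = 9.3 (a 30-day month = 30 days).
P(N = 13) = e^(−9.3) · 9.3^13/13! ≈ 0.0572.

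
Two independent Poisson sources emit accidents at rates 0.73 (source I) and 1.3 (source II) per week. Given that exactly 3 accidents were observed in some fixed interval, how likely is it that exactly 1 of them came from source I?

Given the total, each event is independently from source I with probability p = λ_I/(λ_I+λ_II) = 0.73/2.03 ≈ 0.3596.
So K ~ Binomial(3, 0.73/2.03): P(K = 1) = C(3,1) · (0.73/2.03)^1 · (1.3/2.03)^2 ≈ 0.4424.

0.4424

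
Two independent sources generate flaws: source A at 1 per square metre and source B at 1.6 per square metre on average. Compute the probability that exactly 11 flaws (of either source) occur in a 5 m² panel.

0.1015

Independent Poisson processes superpose: combined rate λ = 1 + 1.6 = 2.6 per square metre.
Over the interval, μ = 2.6 × 5 = 13 (a 5 m² panel = 5 square metres).
P(N = 11) = e^(−13) · 13^11/11! ≈ 0.1015.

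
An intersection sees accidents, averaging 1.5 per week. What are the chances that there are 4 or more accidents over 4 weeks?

0.8488

Over the interval, μ = 1.5 × 4 = 6 (4 weeks).
P(N ≥ 4) = 1 − P(N ≤ 3) = 1 − Σ_{j=0}^{3} e^(−μ) μ^j/j! ≈ 0.8488.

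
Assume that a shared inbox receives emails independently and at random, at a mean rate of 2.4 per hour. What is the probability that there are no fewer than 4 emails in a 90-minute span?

0.4848

Over the interval, μ = 2.4 × 1.5 = 3.6 (a 90-minute span = 1.5 hours).
P(N ≥ 4) = 1 − P(N ≤ 3) = 1 − Σ_{j=0}^{3} e^(−μ) μ^j/j! ≈ 0.4848.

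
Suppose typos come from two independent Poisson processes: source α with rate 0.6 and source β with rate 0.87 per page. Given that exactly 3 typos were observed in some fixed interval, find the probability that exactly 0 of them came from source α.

Given the total, each event is independently from source α with probability p = λ_α/(λ_α+λ_β) = 0.6/1.47 ≈ 0.4082.
So K ~ Binomial(3, 0.6/1.47): P(K = 0) = C(3,0) · (0.6/1.47)^0 · (0.87/1.47)^3 ≈ 0.2073.

0.2073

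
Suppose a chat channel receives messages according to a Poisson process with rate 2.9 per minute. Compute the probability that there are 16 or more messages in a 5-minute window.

Over the interval, μ = 2.9 × 5 = 14.5 (a 5-minute window = 5 minutes).
P(N ≥ 16) = 1 − P(N ≤ 15) = 1 − Σ_{j=0}^{15} e^(−μ) μ^j/j! ≈ 0.3808.

0.3808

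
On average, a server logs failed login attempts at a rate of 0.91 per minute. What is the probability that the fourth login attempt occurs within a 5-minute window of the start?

Over the interval, μ = 0.91 × 5 = 4.55 (a 5-minute window = 5 minutes).
The fourth arrival falls in the interval iff at least 4 events occur there: P(S_4 ≤ t) = P(N ≥ 4) = 1 − P(N ≤ 3) ≈ 0.6661.

0.6661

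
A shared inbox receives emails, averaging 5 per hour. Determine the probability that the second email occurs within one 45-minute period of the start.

Over the interval, μ = 5 × 0.75 = 3.75 (a 45-minute period = 0.75 hours).
The second arrival falls in the interval iff at least 2 events occur there: P(S_2 ≤ t) = P(N ≥ 2) = 1 − P(N ≤ 1) ≈ 0.8883.

0.8883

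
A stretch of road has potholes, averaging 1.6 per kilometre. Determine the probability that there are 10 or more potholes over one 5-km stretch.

Over the interval, μ = 1.6 × 5 = 8 (a 5-km stretch = 5 kilometres).
P(N ≥ 10) = 1 − P(N ≤ 9) = 1 − Σ_{j=0}^{9} e^(−μ) μ^j/j! ≈ 0.2834.

0.2834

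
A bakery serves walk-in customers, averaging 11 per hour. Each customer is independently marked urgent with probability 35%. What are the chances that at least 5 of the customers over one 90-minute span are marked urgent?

Thinning: the customers that are marked urgent themselves form a Poisson process with rate 0.35 × 11 = 3.85 per hour.
Over the interval, μ = 3.85 × 1.5 = 5.775 (a 90-minute span = 1.5 hours).
P(N ≥ 5) = 1 − P(N ≤ 4) ≈ 0.6837.

0.6837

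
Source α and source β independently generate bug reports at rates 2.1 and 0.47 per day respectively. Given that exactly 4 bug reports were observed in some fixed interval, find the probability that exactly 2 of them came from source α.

Given the total, each event is independently from source α with probability p = λ_α/(λ_α+λ_β) = 2.1/2.57 ≈ 0.8171.
So K ~ Binomial(4, 2.1/2.57): P(K = 2) = C(4,2) · (2.1/2.57)^2 · (0.47/2.57)^2 ≈ 0.1340.

0.1340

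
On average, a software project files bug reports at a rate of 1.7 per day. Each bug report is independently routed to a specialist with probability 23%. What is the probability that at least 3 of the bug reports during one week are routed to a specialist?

Thinning: the bug reports that are routed to a specialist themselves form a Poisson process with rate 0.23 × 1.7 = 0.391 per day.
Over the interval, μ = 0.391 × 7 = 2.737 (a week = 7 days).
P(N ≥ 3) = 1 − P(N ≤ 2) ≈ 0.5154.

0.5154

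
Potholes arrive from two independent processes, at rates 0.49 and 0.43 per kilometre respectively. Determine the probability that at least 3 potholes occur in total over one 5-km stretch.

Independent Poisson processes superpose: combined rate λ = 0.49 + 0.43 = 0.92 per kilometre.
Over the interval, μ = 0.92 × 5 = 4.6 (a 5-km stretch = 5 kilometres).
P(N ≥ 3) = 1 − P(N ≤ 2) ≈ 0.8374.

0.8374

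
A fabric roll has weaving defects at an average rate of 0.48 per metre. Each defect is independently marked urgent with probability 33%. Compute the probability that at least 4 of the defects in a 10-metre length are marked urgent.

0.0766

Thinning: the defects that are marked urgent themselves form a Poisson process with rate 0.33 × 0.48 = 0.1584 per metre.
Over the interval, μ = 0.1584 × 10 = 1.584 (a 10-metre length = 10 metres).
P(N ≥ 4) = 1 − P(N ≤ 3) ≈ 0.0766.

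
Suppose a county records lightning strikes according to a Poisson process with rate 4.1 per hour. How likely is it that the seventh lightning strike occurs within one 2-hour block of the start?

Over the interval, μ = 4.1 × 2 = 8.2 (a 2-hour block = 2 hours).
The seventh arrival falls in the interval iff at least 7 events occur there: P(S_7 ≤ t) = P(N ≥ 7) = 1 − P(N ≤ 6) ≈ 0.7104.

0.7104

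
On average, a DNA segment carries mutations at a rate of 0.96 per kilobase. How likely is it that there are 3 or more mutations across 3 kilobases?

Over the interval, μ = 0.96 × 3 = 2.88 (3 kilobases).
P(N ≥ 3) = 1 − P(N ≤ 2) = 1 − Σ_{j=0}^{2} e^(−μ) μ^j/j! ≈ 0.5494.

0.5494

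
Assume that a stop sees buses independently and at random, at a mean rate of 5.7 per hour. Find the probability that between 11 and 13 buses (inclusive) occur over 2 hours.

0.3299

Over the interval, μ = 5.7 × 2 = 11.4 (2 hours).
P(11 ≤ N ≤ 13) = Σ_{j=11}^{13} e^(−11.4) · 11.4^j/j! ≈ 0.3299.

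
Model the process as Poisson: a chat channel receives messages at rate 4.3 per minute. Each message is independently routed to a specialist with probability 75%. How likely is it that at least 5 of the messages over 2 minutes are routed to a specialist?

0.7707

Thinning: the messages that are routed to a specialist themselves form a Poisson process with rate 0.75 × 4.3 = 3.225 per minute.
Over the interval, μ = 3.225 × 2 = 6.45 (2 minutes).
P(N ≥ 5) = 1 − P(N ≤ 4) ≈ 0.7707.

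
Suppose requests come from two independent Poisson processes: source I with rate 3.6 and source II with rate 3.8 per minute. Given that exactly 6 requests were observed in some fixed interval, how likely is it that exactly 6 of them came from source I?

0.0133

Given the total, each event is independently from source I with probability p = λ_I/(λ_I+λ_II) = 3.6/7.4 ≈ 0.4865.
So K ~ Binomial(6, 3.6/7.4): P(K = 6) = C(6,6) · (3.6/7.4)^6 · (3.8/7.4)^0 ≈ 0.0133.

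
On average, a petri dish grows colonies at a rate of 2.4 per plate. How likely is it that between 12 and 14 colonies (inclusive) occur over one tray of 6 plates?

0.3004

Over the interval, μ = 2.4 × 6 = 14.4 (a tray of 6 plates = 6 plates).
P(12 ≤ N ≤ 14) = Σ_{j=12}^{14} e^(−14.4) · 14.4^j/j! ≈ 0.3004.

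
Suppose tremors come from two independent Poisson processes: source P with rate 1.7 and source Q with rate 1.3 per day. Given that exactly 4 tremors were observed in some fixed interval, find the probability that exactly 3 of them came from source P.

Given the total, each event is independently from source P with probability p = λ_P/(λ_P+λ_Q) = 1.7/3 ≈ 0.5667.
So K ~ Binomial(4, 1.7/3): P(K = 3) = C(4,3) · (1.7/3)^3 · (1.3/3)^1 ≈ 0.3154.

0.3154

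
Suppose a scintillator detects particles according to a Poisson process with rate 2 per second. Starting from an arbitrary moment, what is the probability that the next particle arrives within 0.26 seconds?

0.4055

Inter-arrival times are exponential with rate λ = 2 per second.
P(T ≤ 0.26) = 1 − e^(−λt) = 1 − e^(−2 × 0.26) = 1 − e^(−0.52) ≈ 0.4055.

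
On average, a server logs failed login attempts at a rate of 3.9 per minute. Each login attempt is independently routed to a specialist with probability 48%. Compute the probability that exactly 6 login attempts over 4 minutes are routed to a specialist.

Thinning: the login attempts that are routed to a specialist themselves form a Poisson process with rate 0.48 × 3.9 = 1.872 per minute.
Over the interval, μ = 1.872 × 4 = 7.488 (4 minutes).
P(N = 6) = e^(−7.488) · 7.488^6/6! ≈ 0.1370.

0.1370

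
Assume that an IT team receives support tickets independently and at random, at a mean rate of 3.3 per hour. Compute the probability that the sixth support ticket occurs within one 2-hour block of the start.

0.6453

Over the interval, μ = 3.3 × 2 = 6.6 (a 2-hour block = 2 hours).
The sixth arrival falls in the interval iff at least 6 events occur there: P(S_6 ≤ t) = P(N ≥ 6) = 1 − P(N ≤ 5) ≈ 0.6453.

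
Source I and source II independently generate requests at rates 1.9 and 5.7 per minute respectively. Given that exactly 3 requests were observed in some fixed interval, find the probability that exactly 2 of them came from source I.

0.1406

Given the total, each event is independently from source I with probability p = λ_I/(λ_I+λ_II) = 1.9/7.6 = 0.2500.
So K ~ Binomial(3, 1.9/7.6): P(K = 2) = C(3,2) · (1.9/7.6)^2 · (5.7/7.6)^1 ≈ 0.1406.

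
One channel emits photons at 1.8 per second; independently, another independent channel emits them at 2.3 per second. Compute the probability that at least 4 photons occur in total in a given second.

Independent Poisson processes superpose: combined rate λ = 1.8 + 2.3 = 4.1 per second.
So μ = 4.1.
P(N ≥ 4) = 1 − P(N ≤ 3) ≈ 0.5858.

0.5858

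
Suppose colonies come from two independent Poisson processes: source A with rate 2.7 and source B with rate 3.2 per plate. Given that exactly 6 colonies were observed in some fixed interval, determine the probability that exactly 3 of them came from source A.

Given the total, each event is independently from source A with probability p = λ_A/(λ_A+λ_B) = 2.7/5.9 ≈ 0.4576.
So K ~ Binomial(6, 2.7/5.9): P(K = 3) = C(6,3) · (2.7/5.9)^3 · (3.2/5.9)^3 ≈ 0.3058.

0.3058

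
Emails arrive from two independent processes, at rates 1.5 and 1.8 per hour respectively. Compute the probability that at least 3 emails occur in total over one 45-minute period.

0.4498

Independent Poisson processes superpose: combined rate λ = 1.5 + 1.8 = 3.3 per hour.
Over the interval, μ = 3.3 × 0.75 = 2.475 (a 45-minute period = 0.75 hours).
P(N ≥ 3) = 1 − P(N ≤ 2) ≈ 0.4498.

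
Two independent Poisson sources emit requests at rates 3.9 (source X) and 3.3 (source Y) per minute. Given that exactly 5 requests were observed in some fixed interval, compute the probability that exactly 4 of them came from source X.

0.1973

Given the total, each event is independently from source X with probability p = λ_X/(λ_X+λ_Y) = 3.9/7.2 ≈ 0.5417.
So K ~ Binomial(5, 3.9/7.2): P(K = 4) = C(5,4) · (3.9/7.2)^4 · (3.3/7.2)^1 ≈ 0.1973.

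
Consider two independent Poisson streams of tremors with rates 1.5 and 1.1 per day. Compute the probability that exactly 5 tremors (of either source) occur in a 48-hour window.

0.1748

Independent Poisson processes superpose: combined rate λ = 1.5 + 1.1 = 2.6 per day.
Over the interval, μ = 2.6 × 2 = 5.2 (a 48-hour window = 2 days).
P(N = 5) = e^(−5.2) · 5.2^5/5! ≈ 0.1748.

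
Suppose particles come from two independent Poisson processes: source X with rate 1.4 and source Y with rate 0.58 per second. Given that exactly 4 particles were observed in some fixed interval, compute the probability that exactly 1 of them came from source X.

Given the total, each event is independently from source X with probability p = λ_X/(λ_X+λ_Y) = 1.4/1.98 ≈ 0.7071.
So K ~ Binomial(4, 1.4/1.98): P(K = 1) = C(4,1) · (1.4/1.98)^1 · (0.58/1.98)^3 ≈ 0.0711.

0.0711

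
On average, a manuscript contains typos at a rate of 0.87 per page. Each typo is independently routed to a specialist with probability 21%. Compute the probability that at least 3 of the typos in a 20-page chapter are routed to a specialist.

Thinning: the typos that are routed to a specialist themselves form a Poisson process with rate 0.21 × 0.87 = 0.1827 per page.
Over the interval, μ = 0.1827 × 20 = 3.654 (a 20-page chapter = 20 pages).
P(N ≥ 3) = 1 − P(N ≤ 2) ≈ 0.7067.

0.7067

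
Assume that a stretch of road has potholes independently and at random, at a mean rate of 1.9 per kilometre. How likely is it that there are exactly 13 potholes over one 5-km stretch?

0.0617

Over the interval, μ = 1.9 × 5 = 9.5 (a 5-km stretch = 5 kilometres).
P(N = 13) = e^(−μ) μ^13/13! = e^(−9.5) · 9.5^13/6227020800 ≈ 0.0617.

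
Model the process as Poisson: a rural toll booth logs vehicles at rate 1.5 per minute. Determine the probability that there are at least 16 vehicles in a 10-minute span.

0.4319

Over the interval, μ = 1.5 × 10 = 15 (a 10-minute span = 10 minutes).
P(N ≥ 16) = 1 − P(N ≤ 15) = 1 − Σ_{j=0}^{15} e^(−μ) μ^j/j! ≈ 0.4319.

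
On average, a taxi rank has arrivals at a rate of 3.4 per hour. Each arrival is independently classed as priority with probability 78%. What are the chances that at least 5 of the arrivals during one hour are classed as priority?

0.1300

Thinning: the arrivals that are classed as priority themselves form a Poisson process with rate 0.78 × 3.4 = 2.652 per hour.
So μ = 2.652.
P(N ≥ 5) = 1 − P(N ≤ 4) ≈ 0.1300.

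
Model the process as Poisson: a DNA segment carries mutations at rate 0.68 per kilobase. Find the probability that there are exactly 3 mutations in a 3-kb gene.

0.1840

Over the interval, μ = 0.68 × 3 = 2.04 (a 3-kb gene = 3 kilobases).
P(N = 3) = e^(−μ) μ^3/3! = e^(−2.04) · 2.04^3/6 ≈ 0.1840.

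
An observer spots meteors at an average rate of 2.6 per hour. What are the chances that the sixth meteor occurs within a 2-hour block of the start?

Over the interval, μ = 2.6 × 2 = 5.2 (a 2-hour block = 2 hours).
The sixth arrival falls in the interval iff at least 6 events occur there: P(S_6 ≤ t) = P(N ≥ 6) = 1 − P(N ≤ 5) ≈ 0.4191.

0.4191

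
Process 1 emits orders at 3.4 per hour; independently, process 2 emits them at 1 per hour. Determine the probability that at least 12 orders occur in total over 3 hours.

Independent Poisson processes superpose: combined rate λ = 3.4 + 1 = 4.4 per hour.
Over the interval, μ = 4.4 × 3 = 13.2 (3 hours).
P(N ≥ 12) = 1 − P(N ≤ 11) ≈ 0.6668.

0.6668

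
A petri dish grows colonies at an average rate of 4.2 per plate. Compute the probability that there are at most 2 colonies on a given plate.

With mean μ = 4.2 per plate,
P(N ≤ 2) = Σ_{j=0}^{2} e^(−μ) μ^j/j! ≈ 0.2102.

0.2102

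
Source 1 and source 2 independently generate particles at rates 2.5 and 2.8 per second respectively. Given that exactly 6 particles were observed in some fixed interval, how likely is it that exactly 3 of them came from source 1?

0.3095

Given the total, each event is independently from source 1 with probability p = λ_1/(λ_1+λ_2) = 2.5/5.3 ≈ 0.4717.
So K ~ Binomial(6, 2.5/5.3): P(K = 3) = C(6,3) · (2.5/5.3)^3 · (2.8/5.3)^3 ≈ 0.3095.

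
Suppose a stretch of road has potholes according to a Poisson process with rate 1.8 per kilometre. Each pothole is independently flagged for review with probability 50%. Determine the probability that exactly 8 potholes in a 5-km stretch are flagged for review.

0.0463

Thinning: the potholes that are flagged for review themselves form a Poisson process with rate 0.5 × 1.8 = 0.9 per kilometre.
Over the interval, μ = 0.9 × 5 = 4.5 (a 5-km stretch = 5 kilometres).
P(N = 8) = e^(−4.5) · 4.5^8/8! ≈ 0.0463.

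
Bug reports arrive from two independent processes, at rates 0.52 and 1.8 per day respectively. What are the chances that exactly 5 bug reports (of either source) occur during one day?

0.0550

Independent Poisson processes superpose: combined rate λ = 0.52 + 1.8 = 2.32 per day.
So μ = 2.32.
P(N = 5) = e^(−2.32) · 2.32^5/5! ≈ 0.0550.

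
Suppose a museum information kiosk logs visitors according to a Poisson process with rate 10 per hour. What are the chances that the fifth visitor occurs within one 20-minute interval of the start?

0.2435

Over the interval, μ = 10 × 1/3 ≈ 3.33333 (a 20-minute interval = 1/3 hours).
The fifth arrival falls in the interval iff at least 5 events occur there: P(S_5 ≤ t) = P(N ≥ 5) = 1 − P(N ≤ 4) ≈ 0.2435.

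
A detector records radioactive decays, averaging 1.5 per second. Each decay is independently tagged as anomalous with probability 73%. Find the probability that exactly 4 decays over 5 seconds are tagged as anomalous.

0.1569

Thinning: the decays that are tagged as anomalous themselves form a Poisson process with rate 0.73 × 1.5 = 1.095 per second.
Over the interval, μ = 1.095 × 5 = 5.475 (5 seconds).
P(N = 4) = e^(−5.475) · 5.475^4/4! ≈ 0.1569.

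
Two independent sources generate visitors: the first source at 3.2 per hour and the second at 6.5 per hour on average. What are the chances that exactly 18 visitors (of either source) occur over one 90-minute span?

Independent Poisson processes superpose: combined rate λ = 3.2 + 6.5 = 9.7 per hour.
Over the interval, μ = 9.7 × 1.5 = 14.55 (a 90-minute span = 1.5 hours).
P(N = 18) = e^(−14.55) · 14.55^18/18! ≈ 0.0640.

0.0640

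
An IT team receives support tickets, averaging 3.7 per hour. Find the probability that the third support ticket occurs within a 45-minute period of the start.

Over the interval, μ = 3.7 × 0.75 = 2.775 (a 45-minute period = 0.75 hours).
The third arrival falls in the interval iff at least 3 events occur there: P(S_3 ≤ t) = P(N ≥ 3) = 1 − P(N ≤ 2) ≈ 0.5246.

0.5246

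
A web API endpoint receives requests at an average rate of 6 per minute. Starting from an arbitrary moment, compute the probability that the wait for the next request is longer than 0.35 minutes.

The wait for the next event is exponential with rate λ = 6 per minute.
P(T > 0.35) = e^(−λt) = e^(−6 × 0.35) = e^(−2.1) ≈ 0.1225.

0.1225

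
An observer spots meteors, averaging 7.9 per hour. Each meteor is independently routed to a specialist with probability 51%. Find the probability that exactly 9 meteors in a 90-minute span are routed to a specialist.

Thinning: the meteors that are routed to a specialist themselves form a Poisson process with rate 0.51 × 7.9 = 4.029 per hour.
Over the interval, μ = 4.029 × 1.5 = 6.0435 (a 90-minute span = 1.5 hours).
P(N = 9) = e^(−6.0435) · 6.0435^9/9! ≈ 0.0703.

0.0703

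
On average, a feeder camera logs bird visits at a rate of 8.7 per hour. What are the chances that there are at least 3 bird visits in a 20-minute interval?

0.5540

Over the interval, μ = 8.7 × 1/3 = 2.9 (a 20-minute interval = 1/3 hours).
P(N ≥ 3) = 1 − P(N ≤ 2) = 1 − Σ_{j=0}^{2} e^(−μ) μ^j/j! ≈ 0.5540.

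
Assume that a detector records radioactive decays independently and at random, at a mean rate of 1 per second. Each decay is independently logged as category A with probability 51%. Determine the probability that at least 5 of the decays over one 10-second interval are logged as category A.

0.5769

Thinning: the decays that are logged as category A themselves form a Poisson process with rate 0.51 × 1 = 0.51 per second.
Over the interval, μ = 0.51 × 10 = 5.1 (a 10-second interval = 10 seconds).
P(N ≥ 5) = 1 − P(N ≤ 4) ≈ 0.5769.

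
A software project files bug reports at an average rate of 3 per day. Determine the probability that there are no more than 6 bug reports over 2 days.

0.6063

Over the interval, μ = 3 × 2 = 6 (2 days).
P(N ≤ 6) = Σ_{j=0}^{6} e^(−μ) μ^j/j! ≈ 0.6063.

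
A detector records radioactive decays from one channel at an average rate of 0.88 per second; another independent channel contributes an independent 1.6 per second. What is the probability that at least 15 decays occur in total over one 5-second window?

Independent Poisson processes superpose: combined rate λ = 0.88 + 1.6 = 2.48 per second.
Over the interval, μ = 2.48 × 5 = 12.4 (a 5-second window = 5 seconds).
P(N ≥ 15) = 1 − P(N ≤ 14) ≈ 0.2653.

0.2653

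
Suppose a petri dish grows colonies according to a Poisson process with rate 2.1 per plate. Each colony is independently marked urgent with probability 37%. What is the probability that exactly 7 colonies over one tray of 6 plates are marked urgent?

Thinning: the colonies that are marked urgent themselves form a Poisson process with rate 0.37 × 2.1 = 0.777 per plate.
Over the interval, μ = 0.777 × 6 = 4.662 (a tray of 6 plates = 6 plates).
P(N = 7) = e^(−4.662) · 4.662^7/7! ≈ 0.0897.

0.0897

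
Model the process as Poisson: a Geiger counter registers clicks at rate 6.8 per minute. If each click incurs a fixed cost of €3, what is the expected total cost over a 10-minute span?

E[N] = 6.8 × 10 = 68 (a 10-minute span = 10 minutes); E[cost] = 68 × €3 = €204.

€204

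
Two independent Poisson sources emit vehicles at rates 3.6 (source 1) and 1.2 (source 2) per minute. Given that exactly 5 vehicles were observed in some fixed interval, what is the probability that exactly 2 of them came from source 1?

Given the total, each event is independently from source 1 with probability p = λ_1/(λ_1+λ_2) = 3.6/4.8 = 0.7500.
So K ~ Binomial(5, 3.6/4.8): P(K = 2) = C(5,2) · (3.6/4.8)^2 · (1.2/4.8)^3 ≈ 0.0879.

0.0879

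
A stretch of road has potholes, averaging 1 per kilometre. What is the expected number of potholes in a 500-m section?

0.5

E[N] = λt = 1 × 0.5 = 0.5 (a 500-m section = 0.5 kilometres).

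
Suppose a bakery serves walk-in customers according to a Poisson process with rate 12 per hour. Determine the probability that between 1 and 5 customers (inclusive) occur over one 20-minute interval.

Over the interval, μ = 12 × 1/3 = 4 (a 20-minute interval = 1/3 hours).
P(1 ≤ N ≤ 5) = Σ_{j=1}^{5} e^(−4) · 4^j/j! ≈ 0.7668.

0.7668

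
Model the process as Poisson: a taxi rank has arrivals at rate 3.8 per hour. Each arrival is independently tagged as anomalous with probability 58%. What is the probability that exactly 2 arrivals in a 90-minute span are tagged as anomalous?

Thinning: the arrivals that are tagged as anomalous themselves form a Poisson process with rate 0.58 × 3.8 = 2.204 per hour.
Over the interval, μ = 2.204 × 1.5 = 3.306 (a 90-minute span = 1.5 hours).
P(N = 2) = e^(−3.306) · 3.306^2/2! ≈ 0.2004.

0.2004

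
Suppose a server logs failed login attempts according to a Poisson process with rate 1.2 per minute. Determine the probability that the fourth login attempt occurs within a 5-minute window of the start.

Over the interval, μ = 1.2 × 5 = 6 (a 5-minute window = 5 minutes).
The fourth arrival falls in the interval iff at least 4 events occur there: P(S_4 ≤ t) = P(N ≥ 4) = 1 − P(N ≤ 3) ≈ 0.8488.

0.8488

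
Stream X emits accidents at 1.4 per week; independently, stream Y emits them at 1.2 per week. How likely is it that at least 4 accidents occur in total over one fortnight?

Independent Poisson processes superpose: combined rate λ = 1.4 + 1.2 = 2.6 per week.
Over the interval, μ = 2.6 × 2 = 5.2 (a fortnight = 2 weeks).
P(N ≥ 4) = 1 − P(N ≤ 3) ≈ 0.7619.

0.7619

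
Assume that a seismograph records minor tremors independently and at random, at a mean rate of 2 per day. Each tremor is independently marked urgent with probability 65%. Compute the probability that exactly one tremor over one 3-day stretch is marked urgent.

Thinning: the tremors that are marked urgent themselves form a Poisson process with rate 0.65 × 2 = 1.3 per day.
Over the interval, μ = 1.3 × 3 = 3.9 (a 3-day stretch = 3 days).
P(N = 1) = e^(−3.9) · 3.9^1/1! ≈ 0.0789.

0.0789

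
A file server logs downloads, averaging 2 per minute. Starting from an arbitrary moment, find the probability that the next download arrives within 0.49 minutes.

Inter-arrival times are exponential with rate λ = 2 per minute.
P(T ≤ 0.49) = 1 − e^(−λt) = 1 − e^(−2 × 0.49) = 1 − e^(−0.98) ≈ 0.6247.

0.6247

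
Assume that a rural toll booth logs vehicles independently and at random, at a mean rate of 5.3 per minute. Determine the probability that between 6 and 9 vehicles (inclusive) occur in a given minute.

0.3925

With mean μ = 5.3 per minute,
P(6 ≤ N ≤ 9) = Σ_{j=6}^{9} e^(−5.3) · 5.3^j/j! ≈ 0.3925.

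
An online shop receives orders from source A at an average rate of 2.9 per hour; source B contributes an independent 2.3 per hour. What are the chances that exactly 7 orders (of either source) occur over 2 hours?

0.0795

Independent Poisson processes superpose: combined rate λ = 2.9 + 2.3 = 5.2 per hour.
Over the interval, μ = 5.2 × 2 = 10.4 (2 hours).
P(N = 7) = e^(−10.4) · 10.4^7/7! ≈ 0.0795.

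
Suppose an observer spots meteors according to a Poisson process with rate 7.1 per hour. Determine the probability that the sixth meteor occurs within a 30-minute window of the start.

0.1491

Over the interval, μ = 7.1 × 0.5 = 3.55 (a 30-minute window = 0.5 hours).
The sixth arrival falls in the interval iff at least 6 events occur there: P(S_6 ≤ t) = P(N ≥ 6) = 1 − P(N ≤ 5) ≈ 0.1491.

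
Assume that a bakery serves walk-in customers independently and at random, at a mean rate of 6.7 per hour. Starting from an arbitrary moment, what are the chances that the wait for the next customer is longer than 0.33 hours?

0.1096

The wait for the next event is exponential with rate λ = 6.7 per hour.
P(T > 0.33) = e^(−λt) = e^(−6.7 × 0.33) = e^(−2.211) ≈ 0.1096.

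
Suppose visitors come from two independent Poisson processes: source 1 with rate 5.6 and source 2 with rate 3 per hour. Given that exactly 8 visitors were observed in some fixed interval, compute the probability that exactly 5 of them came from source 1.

Given the total, each event is independently from source 1 with probability p = λ_1/(λ_1+λ_2) = 5.6/8.6 ≈ 0.6512.
So K ~ Binomial(8, 5.6/8.6): P(K = 5) = C(8,5) · (5.6/8.6)^5 · (3/8.6)^3 ≈ 0.2783.

0.2783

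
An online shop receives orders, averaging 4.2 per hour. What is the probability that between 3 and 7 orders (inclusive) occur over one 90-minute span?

Over the interval, μ = 4.2 × 1.5 = 6.3 (a 90-minute span = 1.5 hours).
P(3 ≤ N ≤ 7) = Σ_{j=3}^{7} e^(−6.3) · 6.3^j/j! ≈ 0.6519.

0.6519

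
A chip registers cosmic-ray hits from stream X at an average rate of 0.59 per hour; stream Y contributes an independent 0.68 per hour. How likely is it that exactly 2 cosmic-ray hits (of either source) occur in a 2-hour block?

0.2544

Independent Poisson processes superpose: combined rate λ = 0.59 + 0.68 = 1.27 per hour.
Over the interval, μ = 1.27 × 2 = 2.54 (a 2-hour block = 2 hours).
P(N = 2) = e^(−2.54) · 2.54^2/2! ≈ 0.2544.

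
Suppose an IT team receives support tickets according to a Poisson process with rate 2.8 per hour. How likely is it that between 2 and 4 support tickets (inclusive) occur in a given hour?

0.6166

With mean μ = 2.8 per hour,
P(2 ≤ N ≤ 4) = Σ_{j=2}^{4} e^(−2.8) · 2.8^j/j! ≈ 0.6166.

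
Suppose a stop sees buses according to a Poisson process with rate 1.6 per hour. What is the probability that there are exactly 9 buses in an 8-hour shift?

0.0702

Over the interval, μ = 1.6 × 8 = 12.8 (an 8-hour shift = 8 hours).
P(N = 9) = e^(−μ) μ^9/9! = e^(−12.8) · 12.8^9/362880 ≈ 0.0702.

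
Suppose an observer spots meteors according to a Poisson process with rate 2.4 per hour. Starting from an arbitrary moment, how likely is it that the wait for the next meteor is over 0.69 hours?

0.1909

The wait for the next event is exponential with rate λ = 2.4 per hour.
P(T > 0.69) = e^(−λt) = e^(−2.4 × 0.69) = e^(−1.656) ≈ 0.1909.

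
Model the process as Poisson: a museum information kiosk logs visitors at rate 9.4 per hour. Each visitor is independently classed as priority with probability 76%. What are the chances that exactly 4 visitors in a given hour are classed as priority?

0.0857

Thinning: the visitors that are classed as priority themselves form a Poisson process with rate 0.76 × 9.4 = 7.144 per hour.
So μ = 7.144.
P(N = 4) = e^(−7.144) · 7.144^4/4! ≈ 0.0857.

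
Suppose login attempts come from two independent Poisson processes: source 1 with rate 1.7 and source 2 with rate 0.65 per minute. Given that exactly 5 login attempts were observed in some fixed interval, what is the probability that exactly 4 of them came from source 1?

Given the total, each event is independently from source 1 with probability p = λ_1/(λ_1+λ_2) = 1.7/2.35 ≈ 0.7234.
So K ~ Binomial(5, 1.7/2.35): P(K = 4) = C(5,4) · (1.7/2.35)^4 · (0.65/2.35)^1 ≈ 0.3787.

0.3787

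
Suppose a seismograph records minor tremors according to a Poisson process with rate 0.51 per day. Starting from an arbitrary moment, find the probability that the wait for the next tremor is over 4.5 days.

The wait for the next event is exponential with rate λ = 0.51 per day.
P(T > 4.5) = e^(−λt) = e^(−0.51 × 4.5) = e^(−2.295) ≈ 0.1008.

0.1008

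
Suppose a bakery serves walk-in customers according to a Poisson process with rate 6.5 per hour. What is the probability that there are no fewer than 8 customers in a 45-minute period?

Over the interval, μ = 6.5 × 0.75 = 4.875 (a 45-minute period = 0.75 hours).
P(N ≥ 8) = 1 − P(N ≤ 7) = 1 − Σ_{j=0}^{7} e^(−μ) μ^j/j! ≈ 0.1206.

0.1206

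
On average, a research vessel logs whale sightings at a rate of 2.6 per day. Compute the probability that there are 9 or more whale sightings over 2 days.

Over the interval, μ = 2.6 × 2 = 5.2 (2 days).
P(N ≥ 9) = 1 − P(N ≤ 8) = 1 − Σ_{j=0}^{8} e^(−μ) μ^j/j! ≈ 0.0819.

0.0819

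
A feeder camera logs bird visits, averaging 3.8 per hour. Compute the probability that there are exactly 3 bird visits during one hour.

With mean μ = 3.8 per hour,
P(N = 3) = e^(−μ) μ^3/3! = e^(−3.8) · 3.8^3/6 ≈ 0.2046.

0.2046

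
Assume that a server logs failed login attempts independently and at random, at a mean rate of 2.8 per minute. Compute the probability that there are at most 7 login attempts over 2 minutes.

0.7970

Over the interval, μ = 2.8 × 2 = 5.6 (2 minutes).
P(N ≤ 7) = Σ_{j=0}^{7} e^(−μ) μ^j/j! ≈ 0.7970.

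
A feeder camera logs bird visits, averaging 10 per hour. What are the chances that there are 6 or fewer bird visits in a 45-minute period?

Over the interval, μ = 10 × 0.75 = 7.5 (a 45-minute period = 0.75 hours).
P(N ≤ 6) = Σ_{j=0}^{6} e^(−μ) μ^j/j! ≈ 0.3782.

0.3782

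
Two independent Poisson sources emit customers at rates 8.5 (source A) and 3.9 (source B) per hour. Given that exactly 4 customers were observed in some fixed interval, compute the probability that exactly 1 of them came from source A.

Given the total, each event is independently from source A with probability p = λ_A/(λ_A+λ_B) = 8.5/12.4 ≈ 0.6855.
So K ~ Binomial(4, 8.5/12.4): P(K = 1) = C(4,1) · (8.5/12.4)^1 · (3.9/12.4)^3 ≈ 0.0853.

0.0853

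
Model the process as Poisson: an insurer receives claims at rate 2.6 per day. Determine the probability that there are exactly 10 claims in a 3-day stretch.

0.0941

Over the interval, μ = 2.6 × 3 = 7.8 (a 3-day stretch = 3 days).
P(N = 10) = e^(−μ) μ^10/10! = e^(−7.8) · 7.8^10/3628800 ≈ 0.0941.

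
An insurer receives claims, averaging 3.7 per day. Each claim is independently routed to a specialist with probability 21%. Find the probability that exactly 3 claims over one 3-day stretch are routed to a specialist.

Thinning: the claims that are routed to a specialist themselves form a Poisson process with rate 0.21 × 3.7 = 0.777 per day.
Over the interval, μ = 0.777 × 3 = 2.331 (a 3-day stretch = 3 days).
P(N = 3) = e^(−2.331) · 2.331^3/3! ≈ 0.2052.

0.2052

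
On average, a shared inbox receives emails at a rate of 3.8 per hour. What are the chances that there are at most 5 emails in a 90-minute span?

Over the interval, μ = 3.8 × 1.5 = 5.7 (a 90-minute span = 1.5 hours).
P(N ≤ 5) = Σ_{j=0}^{5} e^(−μ) μ^j/j! ≈ 0.4950.

0.4950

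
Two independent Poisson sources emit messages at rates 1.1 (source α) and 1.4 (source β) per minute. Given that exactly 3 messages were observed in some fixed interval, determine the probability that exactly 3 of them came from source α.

Given the total, each event is independently from source α with probability p = λ_α/(λ_α+λ_β) = 1.1/2.5 = 0.4400.
So K ~ Binomial(3, 1.1/2.5): P(K = 3) = C(3,3) · (1.1/2.5)^3 · (1.4/2.5)^0 ≈ 0.0852.

0.0852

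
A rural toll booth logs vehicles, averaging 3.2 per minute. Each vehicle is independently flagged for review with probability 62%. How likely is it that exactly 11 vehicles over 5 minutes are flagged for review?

Thinning: the vehicles that are flagged for review themselves form a Poisson process with rate 0.62 × 3.2 = 1.984 per minute.
Over the interval, μ = 1.984 × 5 = 9.92 (5 minutes).
P(N = 11) = e^(−9.92) · 9.92^11/11! ≈ 0.1128.

0.1128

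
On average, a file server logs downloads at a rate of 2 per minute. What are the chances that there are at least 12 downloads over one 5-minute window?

0.3032

Over the interval, μ = 2 × 5 = 10 (a 5-minute window = 5 minutes).
P(N ≥ 12) = 1 − P(N ≤ 11) = 1 − Σ_{j=0}^{11} e^(−μ) μ^j/j! ≈ 0.3032.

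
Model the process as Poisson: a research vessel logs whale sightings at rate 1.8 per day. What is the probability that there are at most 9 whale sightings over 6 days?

Over the interval, μ = 1.8 × 6 = 10.8 (6 days).
P(N ≤ 9) = Σ_{j=0}^{9} e^(−μ) μ^j/j! ≈ 0.3626.

0.3626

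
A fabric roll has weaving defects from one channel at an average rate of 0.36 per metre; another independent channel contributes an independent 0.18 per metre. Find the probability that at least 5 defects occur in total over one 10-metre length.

Independent Poisson processes superpose: combined rate λ = 0.36 + 0.18 = 0.54 per metre.
Over the interval, μ = 0.54 × 10 = 5.4 (a 10-metre length = 10 metres).
P(N ≥ 5) = 1 − P(N ≤ 4) ≈ 0.6267.

0.6267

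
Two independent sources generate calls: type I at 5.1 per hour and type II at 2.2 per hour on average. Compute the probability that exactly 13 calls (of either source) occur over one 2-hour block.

Independent Poisson processes superpose: combined rate λ = 5.1 + 2.2 = 7.3 per hour.
Over the interval, μ = 7.3 × 2 = 14.6 (a 2-hour block = 2 hours).
P(N = 13) = e^(−14.6) · 14.6^13/13! ≈ 0.1004.

0.1004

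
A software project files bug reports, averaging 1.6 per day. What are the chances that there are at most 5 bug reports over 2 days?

Over the interval, μ = 1.6 × 2 = 3.2 (2 days).
P(N ≤ 5) = Σ_{j=0}^{5} e^(−μ) μ^j/j! ≈ 0.8946.

0.8946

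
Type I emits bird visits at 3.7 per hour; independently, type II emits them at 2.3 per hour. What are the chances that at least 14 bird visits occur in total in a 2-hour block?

0.3185

Independent Poisson processes superpose: combined rate λ = 3.7 + 2.3 = 6 per hour.
Over the interval, μ = 6 × 2 = 12 (a 2-hour block = 2 hours).
P(N ≥ 14) = 1 − P(N ≤ 13) ≈ 0.3185.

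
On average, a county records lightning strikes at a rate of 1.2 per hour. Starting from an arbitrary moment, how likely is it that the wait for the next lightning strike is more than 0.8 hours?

0.3829

The wait for the next event is exponential with rate λ = 1.2 per hour.
P(T > 0.8) = e^(−λt) = e^(−1.2 × 0.8) = e^(−0.96) ≈ 0.3829.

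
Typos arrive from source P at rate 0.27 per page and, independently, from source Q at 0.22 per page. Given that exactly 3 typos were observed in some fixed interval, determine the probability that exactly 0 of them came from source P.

0.0905

Given the total, each event is independently from source P with probability p = λ_P/(λ_P+λ_Q) = 0.27/0.49 ≈ 0.5510.
So K ~ Binomial(3, 0.27/0.49): P(K = 0) = C(3,0) · (0.27/0.49)^0 · (0.22/0.49)^3 ≈ 0.0905.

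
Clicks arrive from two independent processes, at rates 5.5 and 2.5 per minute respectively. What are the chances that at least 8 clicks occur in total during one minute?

0.5470

Independent Poisson processes superpose: combined rate λ = 5.5 + 2.5 = 8 per minute.
So μ = 8.
P(N ≥ 8) = 1 − P(N ≤ 7) ≈ 0.5470.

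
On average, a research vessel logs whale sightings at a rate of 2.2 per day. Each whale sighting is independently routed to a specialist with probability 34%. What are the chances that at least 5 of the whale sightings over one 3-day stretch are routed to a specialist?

0.0773

Thinning: the whale sightings that are routed to a specialist themselves form a Poisson process with rate 0.34 × 2.2 = 0.748 per day.
Over the interval, μ = 0.748 × 3 = 2.244 (a 3-day stretch = 3 days).
P(N ≥ 5) = 1 − P(N ≤ 4) ≈ 0.0773.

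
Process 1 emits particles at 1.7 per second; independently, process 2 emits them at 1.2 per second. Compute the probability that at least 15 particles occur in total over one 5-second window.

0.4824

Independent Poisson processes superpose: combined rate λ = 1.7 + 1.2 = 2.9 per second.
Over the interval, μ = 2.9 × 5 = 14.5 (a 5-second window = 5 seconds).
P(N ≥ 15) = 1 − P(N ≤ 14) ≈ 0.4824.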